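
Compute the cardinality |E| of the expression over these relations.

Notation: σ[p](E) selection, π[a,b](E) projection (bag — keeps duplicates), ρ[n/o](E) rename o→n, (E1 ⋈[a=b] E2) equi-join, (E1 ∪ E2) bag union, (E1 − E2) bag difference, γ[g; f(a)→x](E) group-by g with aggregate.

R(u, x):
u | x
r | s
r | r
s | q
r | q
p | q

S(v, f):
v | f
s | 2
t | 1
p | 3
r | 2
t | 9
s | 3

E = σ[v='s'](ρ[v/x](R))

Row counts bottom-up:
  R → 5
  ρ[v/x](R) → 5
  σ[v='s'](ρ[v/x](R)) → 1

|E| = 1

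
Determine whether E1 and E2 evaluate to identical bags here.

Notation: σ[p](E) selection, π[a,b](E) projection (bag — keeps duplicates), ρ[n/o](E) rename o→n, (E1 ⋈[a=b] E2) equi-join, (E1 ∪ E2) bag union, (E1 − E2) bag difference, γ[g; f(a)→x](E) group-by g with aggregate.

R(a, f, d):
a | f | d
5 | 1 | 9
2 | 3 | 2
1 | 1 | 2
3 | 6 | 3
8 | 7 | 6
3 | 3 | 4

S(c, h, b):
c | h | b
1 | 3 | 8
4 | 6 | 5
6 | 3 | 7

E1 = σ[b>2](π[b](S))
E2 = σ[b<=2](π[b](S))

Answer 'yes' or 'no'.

E1 subexpression sizes:
  S → 3
  π[b](S) → 3
  σ[b>2](π[b](S)) → 3
E2 subexpression sizes:
  S → 3
  π[b](S) → 3
  σ[b<=2](π[b](S)) → 0

E1 result:
b
5
7
8
E2 result:
b
(0 rows)
Witness: (7,) appears 1× in E1 but 0× in E2.

no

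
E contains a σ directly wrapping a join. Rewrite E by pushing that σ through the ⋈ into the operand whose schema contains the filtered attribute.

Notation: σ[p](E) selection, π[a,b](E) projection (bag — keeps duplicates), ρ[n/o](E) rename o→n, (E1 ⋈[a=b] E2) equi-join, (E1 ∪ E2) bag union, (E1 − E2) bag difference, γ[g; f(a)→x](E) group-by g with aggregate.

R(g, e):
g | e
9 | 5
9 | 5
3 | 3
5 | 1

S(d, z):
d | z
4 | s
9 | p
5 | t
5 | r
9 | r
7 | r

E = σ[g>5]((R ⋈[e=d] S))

σ filters on g, owned by the left side.
E' = (σ[g>5](R) ⋈[e=d] S)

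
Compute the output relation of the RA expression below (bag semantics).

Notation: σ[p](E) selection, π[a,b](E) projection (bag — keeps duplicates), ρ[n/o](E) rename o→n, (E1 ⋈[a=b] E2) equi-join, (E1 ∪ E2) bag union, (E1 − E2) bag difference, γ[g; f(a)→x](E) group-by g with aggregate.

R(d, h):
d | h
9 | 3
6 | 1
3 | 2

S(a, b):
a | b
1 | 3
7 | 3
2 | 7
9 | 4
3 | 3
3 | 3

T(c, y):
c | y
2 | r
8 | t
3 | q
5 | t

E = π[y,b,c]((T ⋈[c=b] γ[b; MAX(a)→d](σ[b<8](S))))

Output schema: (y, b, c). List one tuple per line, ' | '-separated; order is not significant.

Stepwise |·|:
  T → 4
  S → 6
  σ[b<8](S) → 6
  γ[b; MAX(a)→d](σ[b<8](S)) → 3
  (T ⋈[c=b] γ[b; MAX(a)→d](σ[b<8](S))) → 1
  π[y,b,c]((T ⋈[c=b] γ[b; MAX(a)→d](σ[b<8](S)))) → 1

== RESULT ==
y | b | c
q | 3 | 3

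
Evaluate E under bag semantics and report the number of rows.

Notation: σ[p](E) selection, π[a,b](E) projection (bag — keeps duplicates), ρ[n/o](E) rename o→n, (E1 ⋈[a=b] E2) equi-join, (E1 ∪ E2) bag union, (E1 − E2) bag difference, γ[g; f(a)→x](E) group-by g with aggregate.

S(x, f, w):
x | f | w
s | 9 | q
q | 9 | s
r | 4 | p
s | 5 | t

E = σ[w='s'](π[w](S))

Stepwise |·|:
  S → 4
  π[w](S) → 4
  σ[w='s'](π[w](S)) → 1

|E| = 1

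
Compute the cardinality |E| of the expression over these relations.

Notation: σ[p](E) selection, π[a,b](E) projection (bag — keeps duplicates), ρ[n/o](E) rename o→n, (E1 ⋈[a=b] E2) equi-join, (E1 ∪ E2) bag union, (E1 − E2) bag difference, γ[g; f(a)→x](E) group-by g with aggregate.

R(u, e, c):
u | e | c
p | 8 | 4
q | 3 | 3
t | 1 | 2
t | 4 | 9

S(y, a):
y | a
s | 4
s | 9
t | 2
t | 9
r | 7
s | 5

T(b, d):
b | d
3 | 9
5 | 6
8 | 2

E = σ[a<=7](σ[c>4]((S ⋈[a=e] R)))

Row counts bottom-up:
  S → 6
  R → 4
  (S ⋈[a=e] R) → 1
  σ[c>4]((S ⋈[a=e] R)) → 1
  σ[a<=7](σ[c>4]((S ⋈[a=e] R))) → 1

|E| = 1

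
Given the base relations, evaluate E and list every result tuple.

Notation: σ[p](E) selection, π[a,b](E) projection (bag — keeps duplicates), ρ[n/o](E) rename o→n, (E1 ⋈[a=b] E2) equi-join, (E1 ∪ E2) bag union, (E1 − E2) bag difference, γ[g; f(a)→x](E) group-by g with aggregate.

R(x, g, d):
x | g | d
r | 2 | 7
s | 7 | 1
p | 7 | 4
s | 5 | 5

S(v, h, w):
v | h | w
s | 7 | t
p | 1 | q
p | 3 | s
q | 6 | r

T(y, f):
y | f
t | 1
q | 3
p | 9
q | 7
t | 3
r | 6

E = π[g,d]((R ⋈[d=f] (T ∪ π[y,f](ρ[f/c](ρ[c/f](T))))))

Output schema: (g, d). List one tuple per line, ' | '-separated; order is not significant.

Stepwise |·|:
  R → 4
  T → 6
  T → 6
  ρ[c/f](T) → 6
  ρ[f/c](ρ[c/f](T)) → 6
  π[y,f](ρ[f/c](ρ[c/f](T))) → 6
  (T ∪ π[y,f](ρ[f/c](ρ[c/f](T)))) → 12
  (R ⋈[d=f] (T ∪ π[y,f](ρ[f/c](ρ[c/f](T))))) → 4
  π[g,d]((R ⋈[d=f] (T ∪ π[y,f](ρ[f/c](ρ[c/f](T)))))) → 4

== RESULT ==
g | d
2 | 7
2 | 7
7 | 1
7 | 1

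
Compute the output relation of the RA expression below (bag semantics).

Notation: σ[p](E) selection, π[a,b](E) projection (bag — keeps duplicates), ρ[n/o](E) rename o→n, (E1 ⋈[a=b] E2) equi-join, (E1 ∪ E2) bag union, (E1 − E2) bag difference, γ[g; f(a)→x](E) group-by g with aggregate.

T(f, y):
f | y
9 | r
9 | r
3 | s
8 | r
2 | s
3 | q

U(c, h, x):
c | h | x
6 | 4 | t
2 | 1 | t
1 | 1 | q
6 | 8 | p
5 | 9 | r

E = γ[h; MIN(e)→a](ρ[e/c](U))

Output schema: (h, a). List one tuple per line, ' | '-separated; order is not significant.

Stepwise |·|:
  U → 5
  ρ[e/c](U) → 5
  γ[h; MIN(e)→a](ρ[e/c](U)) → 4

== RESULT ==
h | a
1 | 1
4 | 6
8 | 6
9 | 5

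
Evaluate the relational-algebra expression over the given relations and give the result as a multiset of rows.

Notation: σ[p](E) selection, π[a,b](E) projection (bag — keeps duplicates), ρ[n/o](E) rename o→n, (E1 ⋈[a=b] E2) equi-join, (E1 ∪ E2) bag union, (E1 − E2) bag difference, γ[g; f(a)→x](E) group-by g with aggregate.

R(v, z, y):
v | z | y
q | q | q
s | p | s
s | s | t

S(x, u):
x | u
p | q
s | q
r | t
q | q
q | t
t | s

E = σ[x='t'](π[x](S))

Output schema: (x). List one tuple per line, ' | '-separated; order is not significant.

Per-node cardinality:
  S → 6
  π[x](S) → 6
  σ[x='t'](π[x](S)) → 1

== RESULT ==
x
t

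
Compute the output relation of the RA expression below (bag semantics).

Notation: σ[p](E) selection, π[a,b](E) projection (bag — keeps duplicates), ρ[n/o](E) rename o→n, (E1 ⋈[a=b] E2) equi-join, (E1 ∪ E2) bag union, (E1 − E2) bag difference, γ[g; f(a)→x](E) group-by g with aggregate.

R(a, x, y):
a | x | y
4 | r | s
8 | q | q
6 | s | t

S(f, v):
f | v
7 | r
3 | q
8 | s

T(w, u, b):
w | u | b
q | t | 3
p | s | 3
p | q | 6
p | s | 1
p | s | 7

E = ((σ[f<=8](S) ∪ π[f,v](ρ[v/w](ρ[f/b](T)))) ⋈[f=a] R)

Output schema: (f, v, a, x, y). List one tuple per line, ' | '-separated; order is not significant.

Row counts bottom-up:
  S → 3
  σ[f<=8](S) → 3
  T → 5
  ρ[f/b](T) → 5
  ρ[v/w](ρ[f/b](T)) → 5
  π[f,v](ρ[v/w](ρ[f/b](T))) → 5
  (σ[f<=8](S) ∪ π[f,v](ρ[v/w](ρ[f/b](T)))) → 8
  R → 3
  ((σ[f<=8](S) ∪ π[f,v](ρ[v/w](ρ[f/b](T)))) ⋈[f=a] R) → 2

== RESULT ==
f | v | a | x | y
6 | p | 6 | s | t
8 | s | 8 | q | q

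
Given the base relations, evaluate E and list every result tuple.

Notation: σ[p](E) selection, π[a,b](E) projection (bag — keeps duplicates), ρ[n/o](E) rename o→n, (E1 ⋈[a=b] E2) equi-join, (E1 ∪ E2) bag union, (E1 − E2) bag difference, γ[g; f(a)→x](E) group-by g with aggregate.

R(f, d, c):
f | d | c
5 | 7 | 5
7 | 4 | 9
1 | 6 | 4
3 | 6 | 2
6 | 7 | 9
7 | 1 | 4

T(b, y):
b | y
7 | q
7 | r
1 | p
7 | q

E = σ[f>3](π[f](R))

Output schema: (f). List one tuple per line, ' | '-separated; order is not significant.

Row counts bottom-up:
  R → 6
  π[f](R) → 6
  σ[f>3](π[f](R)) → 4

== RESULT ==
f
5
6
7
7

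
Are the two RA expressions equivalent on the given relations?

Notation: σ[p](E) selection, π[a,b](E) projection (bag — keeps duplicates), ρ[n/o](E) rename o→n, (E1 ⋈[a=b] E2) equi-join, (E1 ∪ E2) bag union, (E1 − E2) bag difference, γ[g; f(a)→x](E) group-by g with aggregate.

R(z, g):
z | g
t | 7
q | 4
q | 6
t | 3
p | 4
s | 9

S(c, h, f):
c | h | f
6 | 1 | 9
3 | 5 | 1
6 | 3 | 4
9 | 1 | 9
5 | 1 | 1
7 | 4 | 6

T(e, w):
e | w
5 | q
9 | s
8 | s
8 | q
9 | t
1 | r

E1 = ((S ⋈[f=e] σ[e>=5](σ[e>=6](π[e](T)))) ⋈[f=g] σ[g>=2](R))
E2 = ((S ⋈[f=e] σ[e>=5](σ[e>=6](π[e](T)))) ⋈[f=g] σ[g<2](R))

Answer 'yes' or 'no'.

E1 subexpression sizes:
  S → 6
  T → 6
  π[e](T) → 6
  σ[e>=6](π[e](T)) → 4
  σ[e>=5](σ[e>=6](π[e](T))) → 4
  (S ⋈[f=e] σ[e>=5](σ[e>=6](π[e](T)))) → 4
  R → 6
  σ[g>=2](R) → 6
  ((S ⋈[f=e] σ[e>=5](σ[e>=6](π[e](T)))) ⋈[f=g] σ[g>=2](R)) → 4
E2 subexpression sizes:
  S → 6
  T → 6
  π[e](T) → 6
  σ[e>=6](π[e](T)) → 4
  σ[e>=5](σ[e>=6](π[e](T))) → 4
  (S ⋈[f=e] σ[e>=5](σ[e>=6](π[e](T)))) → 4
  R → 6
  σ[g<2](R) → 0
  ((S ⋈[f=e] σ[e>=5](σ[e>=6](π[e](T)))) ⋈[f=g] σ[g<2](R)) → 0

E1 result:
c | h | f | e | z | g
6 | 1 | 9 | 9 | s | 9
6 | 1 | 9 | 9 | s | 9
9 | 1 | 9 | 9 | s | 9
9 | 1 | 9 | 9 | s | 9
E2 result:
c | h | f | e | z | g
(0 rows)
Witness: (9, 1, 9, 9, 's', 9) appears 2× in E1 but 0× in E2.

no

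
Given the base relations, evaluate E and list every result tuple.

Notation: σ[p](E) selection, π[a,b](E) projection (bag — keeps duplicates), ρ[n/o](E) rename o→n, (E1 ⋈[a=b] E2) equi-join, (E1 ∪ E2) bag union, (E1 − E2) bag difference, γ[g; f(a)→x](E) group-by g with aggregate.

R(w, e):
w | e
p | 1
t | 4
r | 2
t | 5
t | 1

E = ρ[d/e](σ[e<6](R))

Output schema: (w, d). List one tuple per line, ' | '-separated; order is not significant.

Subexpression sizes:
  R → 5
  σ[e<6](R) → 5
  ρ[d/e](σ[e<6](R)) → 5

== RESULT ==
w | d
p | 1
r | 2
t | 1
t | 4
t | 5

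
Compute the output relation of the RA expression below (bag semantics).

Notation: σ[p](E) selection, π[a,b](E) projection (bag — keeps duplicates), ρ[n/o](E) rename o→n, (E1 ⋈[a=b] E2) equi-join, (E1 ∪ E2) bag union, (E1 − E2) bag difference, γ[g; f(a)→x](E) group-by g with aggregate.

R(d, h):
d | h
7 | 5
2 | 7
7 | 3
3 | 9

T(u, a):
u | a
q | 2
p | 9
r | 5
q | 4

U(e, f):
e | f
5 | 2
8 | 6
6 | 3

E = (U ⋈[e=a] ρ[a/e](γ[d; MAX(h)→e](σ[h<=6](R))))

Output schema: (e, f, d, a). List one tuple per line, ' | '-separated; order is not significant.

Row counts bottom-up:
  U → 3
  R → 4
  σ[h<=6](R) → 2
  γ[d; MAX(h)→e](σ[h<=6](R)) → 1
  ρ[a/e](γ[d; MAX(h)→e](σ[h<=6](R))) → 1
  (U ⋈[e=a] ρ[a/e](γ[d; MAX(h)→e](σ[h<=6](R)))) → 1

== RESULT ==
e | f | d | a
5 | 2 | 7 | 5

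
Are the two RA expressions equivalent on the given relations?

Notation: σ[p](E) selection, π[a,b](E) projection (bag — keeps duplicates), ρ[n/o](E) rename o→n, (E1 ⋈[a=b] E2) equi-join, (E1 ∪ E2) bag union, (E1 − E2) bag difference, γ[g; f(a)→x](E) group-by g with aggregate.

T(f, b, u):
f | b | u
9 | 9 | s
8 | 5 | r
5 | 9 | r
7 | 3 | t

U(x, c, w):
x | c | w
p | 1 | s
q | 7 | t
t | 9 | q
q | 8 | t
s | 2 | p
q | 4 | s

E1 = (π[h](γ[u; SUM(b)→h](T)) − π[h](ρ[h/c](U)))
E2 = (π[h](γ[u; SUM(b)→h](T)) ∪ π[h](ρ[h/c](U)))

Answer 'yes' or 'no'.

E1 stepwise |·|:
  T → 4
  γ[u; SUM(b)→h](T) → 3
  π[h](γ[u; SUM(b)→h](T)) → 3
  U → 6
  ρ[h/c](U) → 6
  π[h](ρ[h/c](U)) → 6
  (π[h](γ[u; SUM(b)→h](T)) − π[h](ρ[h/c](U))) → 2
E2 stepwise |·|:
  T → 4
  γ[u; SUM(b)→h](T) → 3
  π[h](γ[u; SUM(b)→h](T)) → 3
  U → 6
  ρ[h/c](U) → 6
  π[h](ρ[h/c](U)) → 6
  (π[h](γ[u; SUM(b)→h](T)) ∪ π[h](ρ[h/c](U))) → 9

E1 result:
h
3
14
E2 result:
h
1
2
3
4
7
8
9
9
14
Witness: (2,) appears 0× in E1 but 1× in E2.

no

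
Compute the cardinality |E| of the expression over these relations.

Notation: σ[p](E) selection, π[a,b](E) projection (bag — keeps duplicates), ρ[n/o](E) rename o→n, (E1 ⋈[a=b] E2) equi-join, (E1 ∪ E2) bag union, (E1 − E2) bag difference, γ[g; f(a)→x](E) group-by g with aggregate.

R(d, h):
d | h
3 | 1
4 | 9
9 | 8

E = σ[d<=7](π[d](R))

Per-node cardinality:
  R → 3
  π[d](R) → 3
  σ[d<=7](π[d](R)) → 2

|E| = 2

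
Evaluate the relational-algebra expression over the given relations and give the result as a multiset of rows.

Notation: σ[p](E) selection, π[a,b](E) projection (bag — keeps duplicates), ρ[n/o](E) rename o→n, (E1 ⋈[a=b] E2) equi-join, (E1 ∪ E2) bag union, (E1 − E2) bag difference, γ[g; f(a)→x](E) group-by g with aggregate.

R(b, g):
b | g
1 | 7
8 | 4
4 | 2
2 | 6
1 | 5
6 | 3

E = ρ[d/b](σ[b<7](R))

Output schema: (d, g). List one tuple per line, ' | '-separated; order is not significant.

Stepwise |·|:
  R → 6
  σ[b<7](R) → 5
  ρ[d/b](σ[b<7](R)) → 5

== RESULT ==
d | g
1 | 5
1 | 7
2 | 6
4 | 2
6 | 3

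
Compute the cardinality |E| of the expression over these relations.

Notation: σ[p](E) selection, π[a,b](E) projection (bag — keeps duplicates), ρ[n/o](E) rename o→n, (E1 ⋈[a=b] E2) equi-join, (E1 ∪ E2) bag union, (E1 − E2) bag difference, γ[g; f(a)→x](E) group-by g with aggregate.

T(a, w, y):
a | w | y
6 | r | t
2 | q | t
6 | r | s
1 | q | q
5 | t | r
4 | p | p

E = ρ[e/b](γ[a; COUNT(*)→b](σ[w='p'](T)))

Subexpression sizes:
  T → 6
  σ[w='p'](T) → 1
  γ[a; COUNT(*)→b](σ[w='p'](T)) → 1
  ρ[e/b](γ[a; COUNT(*)→b](σ[w='p'](T))) → 1

|E| = 1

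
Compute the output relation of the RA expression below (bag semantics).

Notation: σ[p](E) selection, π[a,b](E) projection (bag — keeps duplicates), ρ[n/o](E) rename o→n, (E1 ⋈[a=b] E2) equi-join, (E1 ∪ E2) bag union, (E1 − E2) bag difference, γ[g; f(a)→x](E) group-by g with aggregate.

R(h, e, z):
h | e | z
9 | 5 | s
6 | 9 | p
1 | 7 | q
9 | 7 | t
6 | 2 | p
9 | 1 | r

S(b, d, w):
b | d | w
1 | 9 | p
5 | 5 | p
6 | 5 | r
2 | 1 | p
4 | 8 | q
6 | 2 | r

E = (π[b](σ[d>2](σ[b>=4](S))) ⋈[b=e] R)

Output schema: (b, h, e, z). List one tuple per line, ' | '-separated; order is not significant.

Row counts bottom-up:
  S → 6
  σ[b>=4](S) → 4
  σ[d>2](σ[b>=4](S)) → 3
  π[b](σ[d>2](σ[b>=4](S))) → 3
  R → 6
  (π[b](σ[d>2](σ[b>=4](S))) ⋈[b=e] R) → 1

== RESULT ==
b | h | e | z
5 | 9 | 5 | s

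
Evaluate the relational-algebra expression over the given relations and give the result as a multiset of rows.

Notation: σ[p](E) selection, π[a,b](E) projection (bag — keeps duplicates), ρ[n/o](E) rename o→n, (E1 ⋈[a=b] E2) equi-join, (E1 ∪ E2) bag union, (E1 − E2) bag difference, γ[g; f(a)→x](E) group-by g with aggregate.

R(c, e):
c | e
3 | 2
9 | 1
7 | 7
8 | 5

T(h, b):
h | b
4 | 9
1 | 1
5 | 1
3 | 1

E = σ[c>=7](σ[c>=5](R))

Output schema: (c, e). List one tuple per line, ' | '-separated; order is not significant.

Row counts bottom-up:
  R → 4
  σ[c>=5](R) → 3
  σ[c>=7](σ[c>=5](R)) → 3

== RESULT ==
c | e
7 | 7
8 | 5
9 | 1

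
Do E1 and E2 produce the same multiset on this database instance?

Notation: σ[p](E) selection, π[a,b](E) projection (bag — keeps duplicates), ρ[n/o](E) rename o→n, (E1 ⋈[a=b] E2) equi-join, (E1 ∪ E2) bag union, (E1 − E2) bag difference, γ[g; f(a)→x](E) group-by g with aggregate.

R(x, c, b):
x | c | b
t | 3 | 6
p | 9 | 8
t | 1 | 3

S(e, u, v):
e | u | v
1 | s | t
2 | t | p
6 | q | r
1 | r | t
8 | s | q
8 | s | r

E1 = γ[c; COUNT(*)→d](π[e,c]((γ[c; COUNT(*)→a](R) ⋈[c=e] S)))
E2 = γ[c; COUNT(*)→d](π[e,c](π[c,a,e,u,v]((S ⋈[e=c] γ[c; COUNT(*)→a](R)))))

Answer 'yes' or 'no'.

E1 per-node cardinality:
  R → 3
  γ[c; COUNT(*)→a](R) → 3
  S → 6
  (γ[c; COUNT(*)→a](R) ⋈[c=e] S) → 2
  π[e,c]((γ[c; COUNT(*)→a](R) ⋈[c=e] S)) → 2
  γ[c; COUNT(*)→d](π[e,c]((γ[c; COUNT(*)→a](R) ⋈[c=e] S))) → 1
E2 per-node cardinality:
  S → 6
  R → 3
  γ[c; COUNT(*)→a](R) → 3
  (S ⋈[e=c] γ[c; COUNT(*)→a](R)) → 2
  π[c,a,e,u,v]((S ⋈[e=c] γ[c; COUNT(*)→a](R))) → 2
  π[e,c](π[c,a,e,u,v]((S ⋈[e=c] γ[c; COUNT(*)→a](R)))) → 2
  γ[c; COUNT(*)→d](π[e,c](π[c,a,e,u,v]((S ⋈[e=c] γ[c; COUNT(*)→a](R))))) → 1

E1 and E2 produce the same multiset:
c | d
1 | 2

yes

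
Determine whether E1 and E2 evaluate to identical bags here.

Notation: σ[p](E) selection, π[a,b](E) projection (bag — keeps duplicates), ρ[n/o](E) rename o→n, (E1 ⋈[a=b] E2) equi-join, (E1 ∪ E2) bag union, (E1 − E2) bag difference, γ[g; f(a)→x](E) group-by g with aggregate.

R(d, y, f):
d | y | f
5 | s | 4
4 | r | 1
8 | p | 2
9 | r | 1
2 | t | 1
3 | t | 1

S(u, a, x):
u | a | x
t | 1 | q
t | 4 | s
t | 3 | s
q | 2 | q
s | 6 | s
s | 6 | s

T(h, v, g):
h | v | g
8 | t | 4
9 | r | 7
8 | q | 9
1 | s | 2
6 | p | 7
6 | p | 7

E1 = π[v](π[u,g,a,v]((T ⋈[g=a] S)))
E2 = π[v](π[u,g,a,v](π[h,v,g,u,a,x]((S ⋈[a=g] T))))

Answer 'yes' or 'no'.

E1 stepwise |·|:
  T → 6
  S → 6
  (T ⋈[g=a] S) → 2
  π[u,g,a,v]((T ⋈[g=a] S)) → 2
  π[v](π[u,g,a,v]((T ⋈[g=a] S))) → 2
E2 stepwise |·|:
  S → 6
  T → 6
  (S ⋈[a=g] T) → 2
  π[h,v,g,u,a,x]((S ⋈[a=g] T)) → 2
  π[u,g,a,v](π[h,v,g,u,a,x]((S ⋈[a=g] T))) → 2
  π[v](π[u,g,a,v](π[h,v,g,u,a,x]((S ⋈[a=g] T)))) → 2

E1 and E2 produce the same multiset:
v
s
t

yes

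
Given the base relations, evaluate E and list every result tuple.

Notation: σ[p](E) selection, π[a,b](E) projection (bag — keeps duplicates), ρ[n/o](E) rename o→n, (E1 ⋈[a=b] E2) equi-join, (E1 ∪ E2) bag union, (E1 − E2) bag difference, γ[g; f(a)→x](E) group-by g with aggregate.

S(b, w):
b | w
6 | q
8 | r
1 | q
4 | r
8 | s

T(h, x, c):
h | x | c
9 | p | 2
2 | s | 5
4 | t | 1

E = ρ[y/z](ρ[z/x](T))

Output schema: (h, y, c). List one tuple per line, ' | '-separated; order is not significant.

Per-node cardinality:
  T → 3
  ρ[z/x](T) → 3
  ρ[y/z](ρ[z/x](T)) → 3

== RESULT ==
h | y | c
2 | s | 5
4 | t | 1
9 | p | 2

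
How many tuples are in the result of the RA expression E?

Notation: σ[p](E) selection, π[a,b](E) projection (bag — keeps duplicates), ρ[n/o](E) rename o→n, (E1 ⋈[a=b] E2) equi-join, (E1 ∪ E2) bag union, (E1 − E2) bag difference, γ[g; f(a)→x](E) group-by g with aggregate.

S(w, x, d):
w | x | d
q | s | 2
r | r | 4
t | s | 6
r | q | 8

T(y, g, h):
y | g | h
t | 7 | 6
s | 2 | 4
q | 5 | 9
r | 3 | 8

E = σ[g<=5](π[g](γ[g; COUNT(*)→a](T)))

Row counts bottom-up:
  T → 4
  γ[g; COUNT(*)→a](T) → 4
  π[g](γ[g; COUNT(*)→a](T)) → 4
  σ[g<=5](π[g](γ[g; COUNT(*)→a](T))) → 3

|E| = 3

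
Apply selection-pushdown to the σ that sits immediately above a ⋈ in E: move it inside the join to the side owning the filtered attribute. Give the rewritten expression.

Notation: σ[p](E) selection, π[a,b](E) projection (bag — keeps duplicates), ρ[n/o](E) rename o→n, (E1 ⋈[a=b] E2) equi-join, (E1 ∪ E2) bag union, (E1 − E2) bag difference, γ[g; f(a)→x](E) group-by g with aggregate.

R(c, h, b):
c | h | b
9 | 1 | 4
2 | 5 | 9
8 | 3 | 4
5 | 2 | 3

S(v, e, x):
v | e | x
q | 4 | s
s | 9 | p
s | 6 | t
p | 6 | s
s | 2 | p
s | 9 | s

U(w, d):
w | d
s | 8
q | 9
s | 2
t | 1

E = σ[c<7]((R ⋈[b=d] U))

σ filters on c, owned by the left side.
E' = (σ[c<7](R) ⋈[b=d] U)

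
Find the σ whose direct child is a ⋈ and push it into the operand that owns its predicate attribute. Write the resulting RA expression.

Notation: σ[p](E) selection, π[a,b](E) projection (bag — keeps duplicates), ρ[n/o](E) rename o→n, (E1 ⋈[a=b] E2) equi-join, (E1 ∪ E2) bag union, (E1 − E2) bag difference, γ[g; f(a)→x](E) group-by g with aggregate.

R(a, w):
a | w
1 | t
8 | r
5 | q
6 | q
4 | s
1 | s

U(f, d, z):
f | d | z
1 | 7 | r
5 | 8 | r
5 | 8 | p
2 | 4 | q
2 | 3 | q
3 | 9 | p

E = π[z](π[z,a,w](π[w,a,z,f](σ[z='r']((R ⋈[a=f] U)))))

σ filters on z, owned by the right side.
E' = π[z](π[z,a,w](π[w,a,z,f]((R ⋈[a=f] σ[z='r'](U)))))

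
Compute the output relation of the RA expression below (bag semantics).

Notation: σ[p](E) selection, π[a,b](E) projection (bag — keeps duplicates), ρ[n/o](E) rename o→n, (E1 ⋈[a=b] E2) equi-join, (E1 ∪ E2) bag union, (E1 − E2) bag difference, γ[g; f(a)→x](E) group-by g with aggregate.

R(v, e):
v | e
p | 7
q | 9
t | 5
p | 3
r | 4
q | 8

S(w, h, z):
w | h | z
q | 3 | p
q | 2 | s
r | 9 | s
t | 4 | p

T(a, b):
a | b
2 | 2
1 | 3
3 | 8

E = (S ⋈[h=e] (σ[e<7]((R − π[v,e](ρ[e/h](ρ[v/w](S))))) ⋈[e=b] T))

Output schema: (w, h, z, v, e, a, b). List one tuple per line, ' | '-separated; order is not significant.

Subexpression sizes:
  S → 4
  R → 6
  S → 4
  ρ[v/w](S) → 4
  ρ[e/h](ρ[v/w](S)) → 4
  π[v,e](ρ[e/h](ρ[v/w](S))) → 4
  (R − π[v,e](ρ[e/h](ρ[v/w](S)))) → 6
  σ[e<7]((R − π[v,e](ρ[e/h](ρ[v/w](S))))) → 3
  T → 3
  (σ[e<7]((R − π[v,e](ρ[e/h](ρ[v/w](S))))) ⋈[e=b] T) → 1
  (S ⋈[h=e] (σ[e<7]((R − π[v,e](ρ[e/h](ρ[v/w](S))))) ⋈[e=b] T)) → 1

== RESULT ==
w | h | z | v | e | a | b
q | 3 | p | p | 3 | 1 | 3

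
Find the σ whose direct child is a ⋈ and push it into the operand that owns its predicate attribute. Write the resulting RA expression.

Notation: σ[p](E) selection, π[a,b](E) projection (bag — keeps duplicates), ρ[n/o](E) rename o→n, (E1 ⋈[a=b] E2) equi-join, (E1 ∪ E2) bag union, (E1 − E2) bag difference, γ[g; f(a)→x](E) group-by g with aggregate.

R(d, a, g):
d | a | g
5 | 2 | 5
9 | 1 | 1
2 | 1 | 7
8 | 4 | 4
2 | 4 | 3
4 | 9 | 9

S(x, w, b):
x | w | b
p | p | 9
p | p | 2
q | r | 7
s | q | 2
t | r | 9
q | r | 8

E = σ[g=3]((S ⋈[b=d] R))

σ filters on g, owned by the right side.
E' = (S ⋈[b=d] σ[g=3](R))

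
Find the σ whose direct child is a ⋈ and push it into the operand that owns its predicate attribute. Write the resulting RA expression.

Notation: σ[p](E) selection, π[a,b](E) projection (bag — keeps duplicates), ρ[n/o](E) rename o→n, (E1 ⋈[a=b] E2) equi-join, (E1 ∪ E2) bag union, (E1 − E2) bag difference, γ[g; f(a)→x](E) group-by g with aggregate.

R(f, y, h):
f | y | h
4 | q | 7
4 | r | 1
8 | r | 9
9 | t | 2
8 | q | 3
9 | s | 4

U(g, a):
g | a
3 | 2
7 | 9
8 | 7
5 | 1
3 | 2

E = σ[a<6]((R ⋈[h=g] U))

σ filters on a, owned by the right side.
E' = (R ⋈[h=g] σ[a<6](U))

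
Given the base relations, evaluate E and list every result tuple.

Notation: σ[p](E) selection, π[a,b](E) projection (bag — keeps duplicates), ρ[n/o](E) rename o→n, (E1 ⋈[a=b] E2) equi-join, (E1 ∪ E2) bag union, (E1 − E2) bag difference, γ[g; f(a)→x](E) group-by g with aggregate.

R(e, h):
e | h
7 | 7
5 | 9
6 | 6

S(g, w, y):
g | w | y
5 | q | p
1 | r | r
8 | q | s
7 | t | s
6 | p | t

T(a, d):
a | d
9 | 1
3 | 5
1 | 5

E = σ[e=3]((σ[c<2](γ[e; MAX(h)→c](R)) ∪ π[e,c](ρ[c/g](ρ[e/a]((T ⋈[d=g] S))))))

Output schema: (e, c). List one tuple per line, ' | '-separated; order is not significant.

Row counts bottom-up:
  R → 3
  γ[e; MAX(h)→c](R) → 3
  σ[c<2](γ[e; MAX(h)→c](R)) → 0
  T → 3
  S → 5
  (T ⋈[d=g] S) → 3
  ρ[e/a]((T ⋈[d=g] S)) → 3
  ρ[c/g](ρ[e/a]((T ⋈[d=g] S))) → 3
  π[e,c](ρ[c/g](ρ[e/a]((T ⋈[d=g] S)))) → 3
  (σ[c<2](γ[e; MAX(h)→c](R)) ∪ π[e,c](ρ[c/g](ρ[e/a]((T ⋈[d=g] S))))) → 3
  σ[e=3]((σ[c<2](γ[e; MAX(h)→c](R)) ∪ π[e,c](ρ[c/g](ρ[e/a]((T ⋈[d=g] S)))))) → 1

== RESULT ==
e | c
3 | 5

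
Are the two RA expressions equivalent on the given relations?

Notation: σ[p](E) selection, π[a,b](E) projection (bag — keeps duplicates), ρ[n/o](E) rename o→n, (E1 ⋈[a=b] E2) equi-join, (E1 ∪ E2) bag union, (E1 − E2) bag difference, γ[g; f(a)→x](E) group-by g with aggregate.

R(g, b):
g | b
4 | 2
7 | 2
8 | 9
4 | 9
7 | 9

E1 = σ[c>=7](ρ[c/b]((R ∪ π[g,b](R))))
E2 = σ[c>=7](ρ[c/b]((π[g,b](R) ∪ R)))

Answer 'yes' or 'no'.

E1 row counts bottom-up:
  R → 5
  R → 5
  π[g,b](R) → 5
  (R ∪ π[g,b](R)) → 10
  ρ[c/b]((R ∪ π[g,b](R))) → 10
  σ[c>=7](ρ[c/b]((R ∪ π[g,b](R)))) → 6
E2 row counts bottom-up:
  R → 5
  π[g,b](R) → 5
  R → 5
  (π[g,b](R) ∪ R) → 10
  ρ[c/b]((π[g,b](R) ∪ R)) → 10
  σ[c>=7](ρ[c/b]((π[g,b](R) ∪ R))) → 6

E1 and E2 produce the same multiset:
g | c
4 | 9
4 | 9
7 | 9
7 | 9
8 | 9
8 | 9

yes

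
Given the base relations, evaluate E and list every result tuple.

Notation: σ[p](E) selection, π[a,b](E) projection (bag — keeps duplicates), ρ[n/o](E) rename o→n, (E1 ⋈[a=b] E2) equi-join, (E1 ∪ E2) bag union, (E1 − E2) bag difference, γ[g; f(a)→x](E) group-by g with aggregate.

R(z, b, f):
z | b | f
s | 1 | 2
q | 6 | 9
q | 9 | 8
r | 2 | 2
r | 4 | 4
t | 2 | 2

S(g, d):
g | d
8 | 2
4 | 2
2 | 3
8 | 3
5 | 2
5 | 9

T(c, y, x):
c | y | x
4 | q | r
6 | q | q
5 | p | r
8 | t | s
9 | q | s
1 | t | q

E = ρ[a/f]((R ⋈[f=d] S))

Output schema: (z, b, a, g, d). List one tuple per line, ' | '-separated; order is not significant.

Row counts bottom-up:
  R → 6
  S → 6
  (R ⋈[f=d] S) → 10
  ρ[a/f]((R ⋈[f=d] S)) → 10

== RESULT ==
z | b | a | g | d
q | 6 | 9 | 5 | 9
r | 2 | 2 | 4 | 2
r | 2 | 2 | 5 | 2
r | 2 | 2 | 8 | 2
s | 1 | 2 | 4 | 2
s | 1 | 2 | 5 | 2
s | 1 | 2 | 8 | 2
t | 2 | 2 | 4 | 2
t | 2 | 2 | 5 | 2
t | 2 | 2 | 8 | 2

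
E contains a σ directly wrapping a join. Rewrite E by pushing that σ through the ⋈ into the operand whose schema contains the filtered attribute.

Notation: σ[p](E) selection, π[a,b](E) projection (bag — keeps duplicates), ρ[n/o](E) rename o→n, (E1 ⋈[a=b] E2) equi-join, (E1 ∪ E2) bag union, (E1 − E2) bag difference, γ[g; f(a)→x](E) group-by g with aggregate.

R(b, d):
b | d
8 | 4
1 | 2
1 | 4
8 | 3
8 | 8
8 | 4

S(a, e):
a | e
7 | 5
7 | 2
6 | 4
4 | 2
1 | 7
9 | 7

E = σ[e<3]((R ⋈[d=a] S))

σ filters on e, owned by the right side.
E' = (R ⋈[d=a] σ[e<3](S))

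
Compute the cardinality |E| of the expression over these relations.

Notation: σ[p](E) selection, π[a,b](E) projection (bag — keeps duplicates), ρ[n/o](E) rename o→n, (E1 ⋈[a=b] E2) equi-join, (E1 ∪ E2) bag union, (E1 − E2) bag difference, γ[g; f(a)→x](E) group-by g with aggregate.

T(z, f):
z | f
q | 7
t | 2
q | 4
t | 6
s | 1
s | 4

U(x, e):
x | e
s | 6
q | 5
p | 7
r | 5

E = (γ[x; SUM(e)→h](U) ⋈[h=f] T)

Stepwise |·|:
  U → 4
  γ[x; SUM(e)→h](U) → 4
  T → 6
  (γ[x; SUM(e)→h](U) ⋈[h=f] T) → 2

|E| = 2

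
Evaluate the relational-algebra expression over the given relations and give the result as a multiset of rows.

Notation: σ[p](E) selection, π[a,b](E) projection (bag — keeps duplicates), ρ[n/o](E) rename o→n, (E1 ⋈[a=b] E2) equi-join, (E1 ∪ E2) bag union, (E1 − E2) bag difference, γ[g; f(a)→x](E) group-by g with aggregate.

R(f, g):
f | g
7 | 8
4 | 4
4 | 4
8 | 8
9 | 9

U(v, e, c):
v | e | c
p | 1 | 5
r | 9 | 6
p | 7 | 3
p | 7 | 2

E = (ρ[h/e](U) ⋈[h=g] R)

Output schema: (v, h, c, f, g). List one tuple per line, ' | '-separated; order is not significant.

Row counts bottom-up:
  U → 4
  ρ[h/e](U) → 4
  R → 5
  (ρ[h/e](U) ⋈[h=g] R) → 1

== RESULT ==
v | h | c | f | g
r | 9 | 6 | 9 | 9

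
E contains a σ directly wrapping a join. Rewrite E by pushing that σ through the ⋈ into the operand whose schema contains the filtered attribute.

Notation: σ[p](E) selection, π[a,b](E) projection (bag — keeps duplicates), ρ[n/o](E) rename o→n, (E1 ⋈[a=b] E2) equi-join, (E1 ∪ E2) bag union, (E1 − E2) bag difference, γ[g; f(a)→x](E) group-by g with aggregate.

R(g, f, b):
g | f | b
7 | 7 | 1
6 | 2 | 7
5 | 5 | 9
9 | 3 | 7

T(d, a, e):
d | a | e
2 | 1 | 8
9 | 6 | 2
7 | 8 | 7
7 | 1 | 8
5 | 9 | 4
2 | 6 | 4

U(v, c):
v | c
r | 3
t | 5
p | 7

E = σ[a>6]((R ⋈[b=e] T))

σ filters on a, owned by the right side.
E' = (R ⋈[b=e] σ[a>6](T))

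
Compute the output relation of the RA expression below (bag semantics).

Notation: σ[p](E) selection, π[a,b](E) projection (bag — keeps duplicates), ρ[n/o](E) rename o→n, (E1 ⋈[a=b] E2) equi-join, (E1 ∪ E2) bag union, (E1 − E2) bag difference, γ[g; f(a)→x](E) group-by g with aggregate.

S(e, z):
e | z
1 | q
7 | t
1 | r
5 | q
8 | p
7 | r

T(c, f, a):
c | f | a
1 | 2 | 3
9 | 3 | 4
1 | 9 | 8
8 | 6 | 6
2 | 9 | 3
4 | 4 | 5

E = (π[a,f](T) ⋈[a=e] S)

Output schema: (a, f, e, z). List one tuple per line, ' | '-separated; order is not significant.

Subexpression sizes:
  T → 6
  π[a,f](T) → 6
  S → 6
  (π[a,f](T) ⋈[a=e] S) → 2

== RESULT ==
a | f | e | z
5 | 4 | 5 | q
8 | 9 | 8 | p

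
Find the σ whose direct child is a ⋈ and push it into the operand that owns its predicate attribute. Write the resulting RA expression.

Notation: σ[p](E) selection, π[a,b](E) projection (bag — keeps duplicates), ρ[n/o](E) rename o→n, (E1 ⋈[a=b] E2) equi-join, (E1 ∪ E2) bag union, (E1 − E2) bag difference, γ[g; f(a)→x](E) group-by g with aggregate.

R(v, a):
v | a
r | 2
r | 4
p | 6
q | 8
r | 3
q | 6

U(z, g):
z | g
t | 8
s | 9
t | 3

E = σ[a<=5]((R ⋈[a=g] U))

σ filters on a, owned by the left side.
E' = (σ[a<=5](R) ⋈[a=g] U)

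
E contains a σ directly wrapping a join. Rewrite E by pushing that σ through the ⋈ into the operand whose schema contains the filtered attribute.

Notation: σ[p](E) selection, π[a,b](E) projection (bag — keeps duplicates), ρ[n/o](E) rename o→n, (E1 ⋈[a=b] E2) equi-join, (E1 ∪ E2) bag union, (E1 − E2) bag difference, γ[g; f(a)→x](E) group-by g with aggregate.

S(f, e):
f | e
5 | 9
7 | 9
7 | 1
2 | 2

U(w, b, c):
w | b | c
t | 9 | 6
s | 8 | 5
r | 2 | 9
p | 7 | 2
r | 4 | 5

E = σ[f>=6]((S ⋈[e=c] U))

σ filters on f, owned by the left side.
E' = (σ[f>=6](S) ⋈[e=c] U)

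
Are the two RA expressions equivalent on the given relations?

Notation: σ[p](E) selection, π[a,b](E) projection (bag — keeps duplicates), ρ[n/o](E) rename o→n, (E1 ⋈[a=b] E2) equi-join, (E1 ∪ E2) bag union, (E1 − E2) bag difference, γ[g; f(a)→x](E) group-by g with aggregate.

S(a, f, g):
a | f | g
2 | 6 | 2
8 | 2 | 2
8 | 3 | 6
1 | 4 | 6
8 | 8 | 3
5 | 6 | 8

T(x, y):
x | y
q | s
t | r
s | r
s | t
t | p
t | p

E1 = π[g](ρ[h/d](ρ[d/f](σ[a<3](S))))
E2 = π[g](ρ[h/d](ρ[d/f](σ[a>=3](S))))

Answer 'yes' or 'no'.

E1 subexpression sizes:
  S → 6
  σ[a<3](S) → 2
  ρ[d/f](σ[a<3](S)) → 2
  ρ[h/d](ρ[d/f](σ[a<3](S))) → 2
  π[g](ρ[h/d](ρ[d/f](σ[a<3](S)))) → 2
E2 subexpression sizes:
  S → 6
  σ[a>=3](S) → 4
  ρ[d/f](σ[a>=3](S)) → 4
  ρ[h/d](ρ[d/f](σ[a>=3](S))) → 4
  π[g](ρ[h/d](ρ[d/f](σ[a>=3](S)))) → 4

E1 result:
g
2
6
E2 result:
g
2
3
6
8
Witness: (8,) appears 0× in E1 but 1× in E2.

no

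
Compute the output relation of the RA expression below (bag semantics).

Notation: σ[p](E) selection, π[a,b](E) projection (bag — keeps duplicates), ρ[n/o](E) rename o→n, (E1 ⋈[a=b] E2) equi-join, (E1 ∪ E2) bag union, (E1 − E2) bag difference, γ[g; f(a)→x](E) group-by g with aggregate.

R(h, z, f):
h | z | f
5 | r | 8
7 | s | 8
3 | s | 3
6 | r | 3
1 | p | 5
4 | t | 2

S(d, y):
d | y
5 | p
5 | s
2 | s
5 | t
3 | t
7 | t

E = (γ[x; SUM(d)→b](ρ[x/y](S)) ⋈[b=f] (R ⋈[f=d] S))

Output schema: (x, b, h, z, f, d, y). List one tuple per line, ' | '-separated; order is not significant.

Row counts bottom-up:
  S → 6
  ρ[x/y](S) → 6
  γ[x; SUM(d)→b](ρ[x/y](S)) → 3
  R → 6
  S → 6
  (R ⋈[f=d] S) → 6
  (γ[x; SUM(d)→b](ρ[x/y](S)) ⋈[b=f] (R ⋈[f=d] S)) → 3

== RESULT ==
x | b | h | z | f | d | y
p | 5 | 1 | p | 5 | 5 | p
p | 5 | 1 | p | 5 | 5 | s
p | 5 | 1 | p | 5 | 5 | t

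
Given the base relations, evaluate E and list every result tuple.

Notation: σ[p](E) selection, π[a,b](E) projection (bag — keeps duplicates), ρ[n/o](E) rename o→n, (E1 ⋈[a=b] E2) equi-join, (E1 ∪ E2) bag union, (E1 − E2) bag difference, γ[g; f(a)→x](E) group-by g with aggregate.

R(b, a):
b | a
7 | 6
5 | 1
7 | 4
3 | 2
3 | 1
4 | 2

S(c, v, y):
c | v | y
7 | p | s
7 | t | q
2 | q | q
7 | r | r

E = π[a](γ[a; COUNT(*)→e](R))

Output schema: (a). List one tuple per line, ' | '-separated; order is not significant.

Per-node cardinality:
  R → 6
  γ[a; COUNT(*)→e](R) → 4
  π[a](γ[a; COUNT(*)→e](R)) → 4

== RESULT ==
a
1
2
4
6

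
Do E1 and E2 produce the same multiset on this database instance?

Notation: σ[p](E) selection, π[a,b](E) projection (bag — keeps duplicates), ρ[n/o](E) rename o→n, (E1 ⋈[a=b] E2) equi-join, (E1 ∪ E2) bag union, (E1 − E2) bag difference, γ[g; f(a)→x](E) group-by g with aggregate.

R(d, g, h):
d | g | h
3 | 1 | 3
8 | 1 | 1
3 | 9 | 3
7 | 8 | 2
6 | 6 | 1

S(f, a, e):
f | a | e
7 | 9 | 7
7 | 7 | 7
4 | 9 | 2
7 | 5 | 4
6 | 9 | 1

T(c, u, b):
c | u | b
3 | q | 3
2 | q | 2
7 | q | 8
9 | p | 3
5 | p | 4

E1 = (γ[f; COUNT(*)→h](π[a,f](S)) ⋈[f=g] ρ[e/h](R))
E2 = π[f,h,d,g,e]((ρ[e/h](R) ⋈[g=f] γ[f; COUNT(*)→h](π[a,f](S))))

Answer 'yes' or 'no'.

E1 subexpression sizes:
  S → 5
  π[a,f](S) → 5
  γ[f; COUNT(*)→h](π[a,f](S)) → 3
  R → 5
  ρ[e/h](R) → 5
  (γ[f; COUNT(*)→h](π[a,f](S)) ⋈[f=g] ρ[e/h](R)) → 1
E2 subexpression sizes:
  R → 5
  ρ[e/h](R) → 5
  S → 5
  π[a,f](S) → 5
  γ[f; COUNT(*)→h](π[a,f](S)) → 3
  (ρ[e/h](R) ⋈[g=f] γ[f; COUNT(*)→h](π[a,f](S))) → 1
  π[f,h,d,g,e]((ρ[e/h](R) ⋈[g=f] γ[f; COUNT(*)→h](π[a,f](S)))) → 1

E1 and E2 produce the same multiset:
f | h | d | g | e
6 | 1 | 6 | 6 | 1

yes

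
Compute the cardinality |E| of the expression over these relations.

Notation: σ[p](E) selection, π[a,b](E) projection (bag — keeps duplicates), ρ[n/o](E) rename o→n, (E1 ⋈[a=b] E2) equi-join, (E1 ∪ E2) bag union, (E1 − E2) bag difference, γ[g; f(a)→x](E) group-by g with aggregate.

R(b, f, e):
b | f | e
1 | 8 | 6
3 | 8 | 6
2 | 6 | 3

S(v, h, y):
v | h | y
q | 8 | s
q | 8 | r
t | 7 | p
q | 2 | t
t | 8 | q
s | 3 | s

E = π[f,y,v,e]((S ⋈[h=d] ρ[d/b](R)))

Per-node cardinality:
  S → 6
  R → 3
  ρ[d/b](R) → 3
  (S ⋈[h=d] ρ[d/b](R)) → 2
  π[f,y,v,e]((S ⋈[h=d] ρ[d/b](R))) → 2

|E| = 2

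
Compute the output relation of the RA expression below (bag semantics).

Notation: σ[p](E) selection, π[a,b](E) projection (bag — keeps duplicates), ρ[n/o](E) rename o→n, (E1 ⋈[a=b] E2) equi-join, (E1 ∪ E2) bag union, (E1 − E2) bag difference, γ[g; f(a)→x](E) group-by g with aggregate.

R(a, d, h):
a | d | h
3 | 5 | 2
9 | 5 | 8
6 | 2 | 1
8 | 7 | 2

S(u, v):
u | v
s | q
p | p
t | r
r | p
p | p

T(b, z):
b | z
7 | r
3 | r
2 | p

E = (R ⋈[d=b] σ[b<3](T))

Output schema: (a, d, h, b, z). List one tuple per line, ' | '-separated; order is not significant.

Subexpression sizes:
  R → 4
  T → 3
  σ[b<3](T) → 1
  (R ⋈[d=b] σ[b<3](T)) → 1

== RESULT ==
a | d | h | b | z
6 | 2 | 1 | 2 | p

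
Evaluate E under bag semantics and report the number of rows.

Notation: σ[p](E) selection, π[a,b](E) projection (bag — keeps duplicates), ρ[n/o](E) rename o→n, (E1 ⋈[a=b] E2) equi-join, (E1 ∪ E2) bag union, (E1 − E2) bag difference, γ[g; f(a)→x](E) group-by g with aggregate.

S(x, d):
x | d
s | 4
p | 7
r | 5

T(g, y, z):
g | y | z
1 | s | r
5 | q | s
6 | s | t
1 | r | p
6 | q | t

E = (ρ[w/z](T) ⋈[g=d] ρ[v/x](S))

Stepwise |·|:
  T → 5
  ρ[w/z](T) → 5
  S → 3
  ρ[v/x](S) → 3
  (ρ[w/z](T) ⋈[g=d] ρ[v/x](S)) → 1

|E| = 1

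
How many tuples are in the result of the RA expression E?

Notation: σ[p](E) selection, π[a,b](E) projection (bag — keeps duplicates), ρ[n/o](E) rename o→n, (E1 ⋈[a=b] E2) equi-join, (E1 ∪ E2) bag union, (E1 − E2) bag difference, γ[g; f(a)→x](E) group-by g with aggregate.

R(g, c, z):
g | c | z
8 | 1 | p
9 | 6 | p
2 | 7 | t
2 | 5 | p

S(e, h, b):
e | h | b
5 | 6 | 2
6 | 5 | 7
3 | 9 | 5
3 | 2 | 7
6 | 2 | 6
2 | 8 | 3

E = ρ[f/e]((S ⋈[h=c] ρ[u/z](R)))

Row counts bottom-up:
  S → 6
  R → 4
  ρ[u/z](R) → 4
  (S ⋈[h=c] ρ[u/z](R)) → 2
  ρ[f/e]((S ⋈[h=c] ρ[u/z](R))) → 2

|E| = 2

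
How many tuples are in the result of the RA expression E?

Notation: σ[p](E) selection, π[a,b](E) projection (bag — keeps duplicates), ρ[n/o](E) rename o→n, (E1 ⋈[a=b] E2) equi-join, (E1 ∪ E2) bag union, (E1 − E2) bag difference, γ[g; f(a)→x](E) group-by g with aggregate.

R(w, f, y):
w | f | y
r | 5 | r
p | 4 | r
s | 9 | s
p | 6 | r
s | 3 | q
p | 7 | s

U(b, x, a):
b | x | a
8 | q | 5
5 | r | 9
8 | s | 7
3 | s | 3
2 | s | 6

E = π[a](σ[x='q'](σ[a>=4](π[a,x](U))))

Row counts bottom-up:
  U → 5
  π[a,x](U) → 5
  σ[a>=4](π[a,x](U)) → 4
  σ[x='q'](σ[a>=4](π[a,x](U))) → 1
  π[a](σ[x='q'](σ[a>=4](π[a,x](U)))) → 1

|E| = 1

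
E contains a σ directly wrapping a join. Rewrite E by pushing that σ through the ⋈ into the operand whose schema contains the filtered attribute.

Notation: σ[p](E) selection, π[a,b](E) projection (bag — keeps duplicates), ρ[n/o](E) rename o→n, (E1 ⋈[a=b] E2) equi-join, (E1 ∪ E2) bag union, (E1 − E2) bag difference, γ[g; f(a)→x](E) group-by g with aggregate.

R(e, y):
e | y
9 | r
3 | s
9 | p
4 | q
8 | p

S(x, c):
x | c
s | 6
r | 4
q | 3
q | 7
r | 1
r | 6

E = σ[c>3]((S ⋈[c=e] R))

σ filters on c, owned by the left side.
E' = (σ[c>3](S) ⋈[c=e] R)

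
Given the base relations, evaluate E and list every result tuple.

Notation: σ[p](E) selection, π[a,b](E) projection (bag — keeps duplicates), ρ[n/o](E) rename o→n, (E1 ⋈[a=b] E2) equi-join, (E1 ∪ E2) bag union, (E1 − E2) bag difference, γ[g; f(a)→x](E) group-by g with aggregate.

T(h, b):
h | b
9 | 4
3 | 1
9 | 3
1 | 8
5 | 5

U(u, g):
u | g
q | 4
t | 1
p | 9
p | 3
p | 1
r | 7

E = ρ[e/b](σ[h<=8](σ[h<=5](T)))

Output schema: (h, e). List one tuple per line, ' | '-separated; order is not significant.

Per-node cardinality:
  T → 5
  σ[h<=5](T) → 3
  σ[h<=8](σ[h<=5](T)) → 3
  ρ[e/b](σ[h<=8](σ[h<=5](T))) → 3

== RESULT ==
h | e
1 | 8
3 | 1
5 | 5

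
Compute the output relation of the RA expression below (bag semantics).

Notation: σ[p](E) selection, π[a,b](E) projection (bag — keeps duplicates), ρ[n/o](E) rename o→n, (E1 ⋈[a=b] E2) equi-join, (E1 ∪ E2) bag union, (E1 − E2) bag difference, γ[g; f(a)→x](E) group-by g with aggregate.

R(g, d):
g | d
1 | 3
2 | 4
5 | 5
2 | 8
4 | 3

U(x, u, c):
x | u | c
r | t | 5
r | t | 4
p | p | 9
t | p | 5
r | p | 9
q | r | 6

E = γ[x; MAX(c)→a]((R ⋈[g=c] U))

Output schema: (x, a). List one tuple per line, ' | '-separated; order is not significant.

Stepwise |·|:
  R → 5
  U → 6
  (R ⋈[g=c] U) → 3
  γ[x; MAX(c)→a]((R ⋈[g=c] U)) → 2

== RESULT ==
x | a
r | 5
t | 5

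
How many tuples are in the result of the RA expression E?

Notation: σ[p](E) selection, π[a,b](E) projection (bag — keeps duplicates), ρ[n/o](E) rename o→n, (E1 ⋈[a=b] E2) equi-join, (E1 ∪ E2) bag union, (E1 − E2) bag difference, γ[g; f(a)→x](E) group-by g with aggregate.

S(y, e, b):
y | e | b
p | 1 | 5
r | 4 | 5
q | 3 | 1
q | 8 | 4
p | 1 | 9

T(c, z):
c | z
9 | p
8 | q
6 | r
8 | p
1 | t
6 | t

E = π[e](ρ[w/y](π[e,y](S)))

Row counts bottom-up:
  S → 5
  π[e,y](S) → 5
  ρ[w/y](π[e,y](S)) → 5
  π[e](ρ[w/y](π[e,y](S))) → 5

|E| = 5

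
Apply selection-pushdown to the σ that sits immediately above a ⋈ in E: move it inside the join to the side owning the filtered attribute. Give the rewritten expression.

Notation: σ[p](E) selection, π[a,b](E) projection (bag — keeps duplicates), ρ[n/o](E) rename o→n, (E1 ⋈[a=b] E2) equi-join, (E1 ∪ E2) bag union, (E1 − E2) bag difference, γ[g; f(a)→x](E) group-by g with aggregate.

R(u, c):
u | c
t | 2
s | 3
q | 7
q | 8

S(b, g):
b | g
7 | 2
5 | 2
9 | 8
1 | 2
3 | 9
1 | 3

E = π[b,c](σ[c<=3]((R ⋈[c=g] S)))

σ filters on c, owned by the left side.
E' = π[b,c]((σ[c<=3](R) ⋈[c=g] S))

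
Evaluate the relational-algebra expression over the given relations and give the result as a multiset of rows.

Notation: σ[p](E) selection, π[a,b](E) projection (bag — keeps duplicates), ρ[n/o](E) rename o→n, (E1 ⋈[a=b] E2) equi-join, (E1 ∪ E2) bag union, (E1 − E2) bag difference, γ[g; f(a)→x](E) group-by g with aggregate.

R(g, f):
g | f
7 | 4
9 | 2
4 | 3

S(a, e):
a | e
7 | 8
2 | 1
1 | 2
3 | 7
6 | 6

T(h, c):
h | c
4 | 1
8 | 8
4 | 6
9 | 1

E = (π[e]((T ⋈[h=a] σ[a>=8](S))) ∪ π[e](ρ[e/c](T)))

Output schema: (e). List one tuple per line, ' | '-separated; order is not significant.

Stepwise |·|:
  T → 4
  S → 5
  σ[a>=8](S) → 0
  (T ⋈[h=a] σ[a>=8](S)) → 0
  π[e]((T ⋈[h=a] σ[a>=8](S))) → 0
  T → 4
  ρ[e/c](T) → 4
  π[e](ρ[e/c](T)) → 4
  (π[e]((T ⋈[h=a] σ[a>=8](S))) ∪ π[e](ρ[e/c](T))) → 4

== RESULT ==
e
1
1
6
8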